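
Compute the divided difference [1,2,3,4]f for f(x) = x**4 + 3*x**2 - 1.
10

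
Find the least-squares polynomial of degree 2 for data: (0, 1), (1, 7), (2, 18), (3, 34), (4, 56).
38/35 + (219/70)x + (37/14)x²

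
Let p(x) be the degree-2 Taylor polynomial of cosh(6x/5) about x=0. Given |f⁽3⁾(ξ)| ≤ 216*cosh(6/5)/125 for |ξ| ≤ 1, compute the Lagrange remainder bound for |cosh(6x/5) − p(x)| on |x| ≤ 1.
36*cosh(6/5)/125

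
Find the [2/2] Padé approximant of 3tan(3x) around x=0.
9*x/(1 - 3*x**2)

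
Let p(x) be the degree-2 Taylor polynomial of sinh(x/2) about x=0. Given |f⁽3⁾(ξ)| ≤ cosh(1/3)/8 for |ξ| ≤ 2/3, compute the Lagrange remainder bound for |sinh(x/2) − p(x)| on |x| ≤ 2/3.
cosh(1/3)/162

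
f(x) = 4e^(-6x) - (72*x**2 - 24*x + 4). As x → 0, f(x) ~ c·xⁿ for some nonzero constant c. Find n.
3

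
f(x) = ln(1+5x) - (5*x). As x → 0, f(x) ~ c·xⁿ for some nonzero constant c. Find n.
2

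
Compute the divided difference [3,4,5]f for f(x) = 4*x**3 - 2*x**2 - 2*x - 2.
46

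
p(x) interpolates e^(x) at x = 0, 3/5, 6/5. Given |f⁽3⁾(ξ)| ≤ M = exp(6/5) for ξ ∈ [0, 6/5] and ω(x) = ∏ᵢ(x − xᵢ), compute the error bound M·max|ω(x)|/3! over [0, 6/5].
sqrt(3)*exp(6/5)/125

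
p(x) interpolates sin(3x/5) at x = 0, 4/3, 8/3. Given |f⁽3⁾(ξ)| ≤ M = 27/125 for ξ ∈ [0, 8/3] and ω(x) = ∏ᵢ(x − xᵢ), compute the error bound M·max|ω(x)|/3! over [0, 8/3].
64*sqrt(3)/3375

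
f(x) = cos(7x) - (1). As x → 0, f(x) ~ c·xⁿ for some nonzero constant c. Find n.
2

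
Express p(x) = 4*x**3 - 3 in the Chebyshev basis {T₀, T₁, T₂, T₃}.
(-3)T₀ + (3)T₁ + T₃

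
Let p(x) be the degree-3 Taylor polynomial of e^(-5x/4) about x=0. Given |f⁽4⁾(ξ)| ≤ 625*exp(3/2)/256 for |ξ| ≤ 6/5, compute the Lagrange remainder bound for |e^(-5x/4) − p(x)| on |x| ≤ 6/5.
27*exp(3/2)/128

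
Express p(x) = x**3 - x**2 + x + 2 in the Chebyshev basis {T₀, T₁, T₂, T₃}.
(3/2)T₀ + (7/4)T₁ + (-1/2)T₂ + (1/4)T₃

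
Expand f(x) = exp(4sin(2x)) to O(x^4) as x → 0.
1 + 8*x + 32*x**2 + 80*x**3 + O(x**4)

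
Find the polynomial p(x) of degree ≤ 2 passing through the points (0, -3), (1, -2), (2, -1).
x - 3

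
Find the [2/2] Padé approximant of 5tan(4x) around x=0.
20*x/(1 - 16*x**2/3)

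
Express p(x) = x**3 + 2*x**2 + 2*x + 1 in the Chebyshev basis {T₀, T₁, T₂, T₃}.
(2)T₀ + (11/4)T₁ + T₂ + (1/4)T₃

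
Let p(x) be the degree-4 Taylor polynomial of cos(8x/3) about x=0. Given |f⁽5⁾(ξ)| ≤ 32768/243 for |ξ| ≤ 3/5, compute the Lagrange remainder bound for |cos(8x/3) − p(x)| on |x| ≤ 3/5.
4096/46875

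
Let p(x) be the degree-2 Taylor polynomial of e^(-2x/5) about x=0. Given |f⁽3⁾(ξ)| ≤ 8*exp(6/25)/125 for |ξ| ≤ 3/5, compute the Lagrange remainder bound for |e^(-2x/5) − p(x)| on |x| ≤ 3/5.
36*exp(6/25)/15625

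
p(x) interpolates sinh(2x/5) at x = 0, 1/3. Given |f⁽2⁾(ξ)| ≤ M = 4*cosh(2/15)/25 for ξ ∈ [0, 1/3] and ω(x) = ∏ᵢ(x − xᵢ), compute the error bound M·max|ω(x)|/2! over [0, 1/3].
cosh(2/15)/450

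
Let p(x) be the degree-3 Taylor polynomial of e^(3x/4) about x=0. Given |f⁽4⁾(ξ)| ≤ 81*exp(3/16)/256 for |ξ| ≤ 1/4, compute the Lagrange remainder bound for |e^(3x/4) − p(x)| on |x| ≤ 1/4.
27*exp(3/16)/524288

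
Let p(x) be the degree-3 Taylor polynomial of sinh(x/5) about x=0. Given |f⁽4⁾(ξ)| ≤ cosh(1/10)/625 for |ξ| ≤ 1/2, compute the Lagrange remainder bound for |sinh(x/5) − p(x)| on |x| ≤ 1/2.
cosh(1/10)/240000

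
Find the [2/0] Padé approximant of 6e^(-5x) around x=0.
75*x**2 - 30*x + 6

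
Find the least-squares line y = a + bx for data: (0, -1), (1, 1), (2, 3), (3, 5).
a = -1, b = 2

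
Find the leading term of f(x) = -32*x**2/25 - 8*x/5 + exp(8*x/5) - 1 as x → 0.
256*x**3/375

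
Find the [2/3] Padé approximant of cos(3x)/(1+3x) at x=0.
(1 - 15*x**2/4)/(9*x**3/4 + 3*x**2/4 + 3*x + 1)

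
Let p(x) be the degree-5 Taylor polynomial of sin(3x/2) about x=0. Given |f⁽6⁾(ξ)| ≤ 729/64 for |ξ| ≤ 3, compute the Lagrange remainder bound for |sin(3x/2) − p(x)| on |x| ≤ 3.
59049/5120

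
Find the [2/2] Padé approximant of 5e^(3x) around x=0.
(15*x**2/4 + 15*x/2 + 5)/(3*x**2/4 - 3*x/2 + 1)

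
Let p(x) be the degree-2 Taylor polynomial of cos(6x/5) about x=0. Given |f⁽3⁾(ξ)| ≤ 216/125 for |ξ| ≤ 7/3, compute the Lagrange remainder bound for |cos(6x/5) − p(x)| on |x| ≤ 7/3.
1372/375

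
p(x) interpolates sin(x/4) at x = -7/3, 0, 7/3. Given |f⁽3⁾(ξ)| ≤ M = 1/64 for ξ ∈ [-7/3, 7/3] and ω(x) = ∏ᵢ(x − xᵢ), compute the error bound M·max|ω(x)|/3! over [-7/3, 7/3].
343*sqrt(3)/46656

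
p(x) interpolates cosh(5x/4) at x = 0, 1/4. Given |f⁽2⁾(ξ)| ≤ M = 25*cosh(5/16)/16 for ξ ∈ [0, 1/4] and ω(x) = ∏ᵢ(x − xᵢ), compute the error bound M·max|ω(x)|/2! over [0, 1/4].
25*cosh(5/16)/2048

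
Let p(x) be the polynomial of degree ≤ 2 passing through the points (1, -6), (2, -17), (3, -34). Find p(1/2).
-11/4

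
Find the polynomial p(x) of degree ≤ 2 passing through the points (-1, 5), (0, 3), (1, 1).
3 - 2*x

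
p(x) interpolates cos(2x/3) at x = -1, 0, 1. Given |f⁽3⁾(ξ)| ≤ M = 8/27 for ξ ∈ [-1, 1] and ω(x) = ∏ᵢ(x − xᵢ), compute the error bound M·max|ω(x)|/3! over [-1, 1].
8*sqrt(3)/729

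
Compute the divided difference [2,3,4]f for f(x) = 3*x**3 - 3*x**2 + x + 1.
24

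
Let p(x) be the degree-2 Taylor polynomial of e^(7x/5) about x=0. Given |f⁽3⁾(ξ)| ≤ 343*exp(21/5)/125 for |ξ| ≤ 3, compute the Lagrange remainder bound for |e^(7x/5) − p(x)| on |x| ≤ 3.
3087*exp(21/5)/250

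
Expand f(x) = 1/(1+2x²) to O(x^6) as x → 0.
1 - 2*x**2 + 4*x**4 + O(x**6)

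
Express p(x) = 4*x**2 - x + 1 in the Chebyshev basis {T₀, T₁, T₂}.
(3)T₀ - T₁ + (2)T₂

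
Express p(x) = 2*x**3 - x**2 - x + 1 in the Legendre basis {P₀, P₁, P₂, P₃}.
(2/3)P₀ + (1/5)P₁ + (-2/3)P₂ + (4/5)P₃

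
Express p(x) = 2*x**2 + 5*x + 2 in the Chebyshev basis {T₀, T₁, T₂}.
(3)T₀ + (5)T₁ + T₂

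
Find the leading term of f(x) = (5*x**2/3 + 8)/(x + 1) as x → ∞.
5*x/3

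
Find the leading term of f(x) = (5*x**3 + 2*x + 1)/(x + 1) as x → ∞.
5*x**2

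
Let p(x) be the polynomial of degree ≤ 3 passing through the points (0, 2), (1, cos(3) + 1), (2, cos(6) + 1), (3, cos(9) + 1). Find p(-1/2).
-5*cos(9)/16 + 21*cos(6)/16 - 35*cos(3)/16 + 51/16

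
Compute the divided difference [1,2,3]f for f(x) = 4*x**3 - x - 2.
24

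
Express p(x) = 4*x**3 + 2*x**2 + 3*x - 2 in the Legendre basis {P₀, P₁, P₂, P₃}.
(-4/3)P₀ + (27/5)P₁ + (4/3)P₂ + (8/5)P₃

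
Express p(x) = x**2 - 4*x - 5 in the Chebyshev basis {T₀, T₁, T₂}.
(-9/2)T₀ + (-4)T₁ + (1/2)T₂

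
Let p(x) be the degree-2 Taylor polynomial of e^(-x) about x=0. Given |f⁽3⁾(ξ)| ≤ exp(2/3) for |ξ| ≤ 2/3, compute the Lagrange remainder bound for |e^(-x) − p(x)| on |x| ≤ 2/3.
4*exp(2/3)/81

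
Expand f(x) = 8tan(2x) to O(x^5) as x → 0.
16*x + 64*x**3/3 + O(x**5)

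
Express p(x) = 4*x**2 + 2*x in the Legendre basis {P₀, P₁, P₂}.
(4/3)P₀ + (2)P₁ + (8/3)P₂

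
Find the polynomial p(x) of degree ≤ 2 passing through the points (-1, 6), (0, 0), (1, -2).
2*x**2 - 4*x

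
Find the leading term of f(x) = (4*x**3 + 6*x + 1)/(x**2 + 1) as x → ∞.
4*x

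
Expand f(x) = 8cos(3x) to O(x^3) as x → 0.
8 - 36*x**2 + O(x**3)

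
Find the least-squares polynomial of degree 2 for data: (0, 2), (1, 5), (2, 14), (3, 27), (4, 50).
16/7 + (-27/35)x + (22/7)x²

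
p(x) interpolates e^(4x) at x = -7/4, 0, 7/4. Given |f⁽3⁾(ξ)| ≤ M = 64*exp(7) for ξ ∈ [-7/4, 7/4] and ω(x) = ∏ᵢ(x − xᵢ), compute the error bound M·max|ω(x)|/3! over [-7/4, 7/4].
343*sqrt(3)*exp(7)/27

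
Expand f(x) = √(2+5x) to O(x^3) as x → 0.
sqrt(2) + 5*sqrt(2)*x/4 - 25*sqrt(2)*x**2/32 + O(x**3)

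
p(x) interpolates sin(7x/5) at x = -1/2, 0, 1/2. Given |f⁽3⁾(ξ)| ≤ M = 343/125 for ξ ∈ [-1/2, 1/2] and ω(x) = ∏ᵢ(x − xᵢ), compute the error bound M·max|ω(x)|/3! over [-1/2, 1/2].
343*sqrt(3)/27000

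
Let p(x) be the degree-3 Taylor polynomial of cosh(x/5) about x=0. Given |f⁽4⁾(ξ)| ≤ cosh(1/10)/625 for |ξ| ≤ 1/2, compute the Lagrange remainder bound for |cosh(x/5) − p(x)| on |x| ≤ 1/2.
cosh(1/10)/240000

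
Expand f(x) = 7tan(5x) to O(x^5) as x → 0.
35*x + 875*x**3/3 + O(x**5)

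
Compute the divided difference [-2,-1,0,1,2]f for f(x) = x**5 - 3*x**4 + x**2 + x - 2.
-3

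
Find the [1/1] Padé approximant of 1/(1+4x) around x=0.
1/(4*x + 1)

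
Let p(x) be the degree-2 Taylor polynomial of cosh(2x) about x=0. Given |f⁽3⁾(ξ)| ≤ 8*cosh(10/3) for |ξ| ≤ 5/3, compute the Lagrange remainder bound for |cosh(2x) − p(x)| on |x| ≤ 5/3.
500*cosh(10/3)/81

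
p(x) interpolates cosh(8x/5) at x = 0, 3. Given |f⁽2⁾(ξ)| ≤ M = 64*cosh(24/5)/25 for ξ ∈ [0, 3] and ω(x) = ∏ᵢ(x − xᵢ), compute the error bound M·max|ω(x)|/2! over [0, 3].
72*cosh(24/5)/25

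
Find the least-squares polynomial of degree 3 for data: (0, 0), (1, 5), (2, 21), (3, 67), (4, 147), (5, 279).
19/126 + (995/756)x + (53/63)x² + (217/108)x³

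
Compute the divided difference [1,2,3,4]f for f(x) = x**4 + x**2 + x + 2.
10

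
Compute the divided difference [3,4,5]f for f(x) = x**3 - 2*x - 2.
12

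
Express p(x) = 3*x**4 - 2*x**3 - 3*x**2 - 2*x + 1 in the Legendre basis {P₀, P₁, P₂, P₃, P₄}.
(3/5)P₀ + (-16/5)P₁ + (-2/7)P₂ + (-4/5)P₃ + (24/35)P₄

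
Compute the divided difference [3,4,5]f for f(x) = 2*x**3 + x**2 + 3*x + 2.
25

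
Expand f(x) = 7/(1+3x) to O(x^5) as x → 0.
7 - 21*x + 63*x**2 - 189*x**3 + 567*x**4 + O(x**5)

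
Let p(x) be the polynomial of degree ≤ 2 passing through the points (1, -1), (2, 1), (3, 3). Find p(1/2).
-2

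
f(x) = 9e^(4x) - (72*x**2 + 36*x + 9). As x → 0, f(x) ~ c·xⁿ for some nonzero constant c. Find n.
3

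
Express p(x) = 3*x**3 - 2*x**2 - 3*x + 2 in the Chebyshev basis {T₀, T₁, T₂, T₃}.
T₀ + (-3/4)T₁ - T₂ + (3/4)T₃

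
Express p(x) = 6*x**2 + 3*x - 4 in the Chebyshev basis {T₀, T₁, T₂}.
-T₀ + (3)T₁ + (3)T₂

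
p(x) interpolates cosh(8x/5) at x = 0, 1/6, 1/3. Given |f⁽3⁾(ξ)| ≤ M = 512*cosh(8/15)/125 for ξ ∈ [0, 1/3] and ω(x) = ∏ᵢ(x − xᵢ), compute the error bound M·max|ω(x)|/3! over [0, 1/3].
64*sqrt(3)*cosh(8/15)/91125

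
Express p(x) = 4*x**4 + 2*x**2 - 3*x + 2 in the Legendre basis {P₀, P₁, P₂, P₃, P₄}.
(52/15)P₀ + (-3)P₁ + (76/21)P₂ + (32/35)P₄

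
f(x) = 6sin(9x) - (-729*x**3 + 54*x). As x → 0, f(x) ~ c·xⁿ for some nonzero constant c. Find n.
5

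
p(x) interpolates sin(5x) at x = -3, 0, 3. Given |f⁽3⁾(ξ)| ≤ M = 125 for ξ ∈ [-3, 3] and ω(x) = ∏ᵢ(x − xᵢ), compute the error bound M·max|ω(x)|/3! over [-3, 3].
125*sqrt(3)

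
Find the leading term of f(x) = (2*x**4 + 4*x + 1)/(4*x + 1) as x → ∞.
x**3/2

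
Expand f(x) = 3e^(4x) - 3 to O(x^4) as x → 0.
12*x + 24*x**2 + 32*x**3 + O(x**4)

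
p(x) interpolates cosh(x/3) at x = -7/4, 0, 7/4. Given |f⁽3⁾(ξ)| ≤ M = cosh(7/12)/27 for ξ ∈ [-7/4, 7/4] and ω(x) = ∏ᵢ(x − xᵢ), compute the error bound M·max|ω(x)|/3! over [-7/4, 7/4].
343*sqrt(3)*cosh(7/12)/46656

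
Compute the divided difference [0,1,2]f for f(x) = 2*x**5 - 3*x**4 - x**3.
6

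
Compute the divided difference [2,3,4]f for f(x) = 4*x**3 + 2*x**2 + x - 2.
38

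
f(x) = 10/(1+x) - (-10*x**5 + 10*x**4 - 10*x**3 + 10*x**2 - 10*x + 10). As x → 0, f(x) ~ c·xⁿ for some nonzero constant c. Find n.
6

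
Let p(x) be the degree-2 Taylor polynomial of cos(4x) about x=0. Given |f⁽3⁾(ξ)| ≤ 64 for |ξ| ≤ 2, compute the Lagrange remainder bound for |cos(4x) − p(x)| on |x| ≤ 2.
256/3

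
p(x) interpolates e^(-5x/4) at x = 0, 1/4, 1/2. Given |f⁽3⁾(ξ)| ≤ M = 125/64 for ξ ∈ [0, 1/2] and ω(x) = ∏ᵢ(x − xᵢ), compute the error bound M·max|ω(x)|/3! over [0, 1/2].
125*sqrt(3)/110592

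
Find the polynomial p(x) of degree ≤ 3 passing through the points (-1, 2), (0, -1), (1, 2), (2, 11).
3*x**2 - 1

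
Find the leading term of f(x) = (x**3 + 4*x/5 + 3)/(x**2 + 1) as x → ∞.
x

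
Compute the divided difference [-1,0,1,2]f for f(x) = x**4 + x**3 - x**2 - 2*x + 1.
3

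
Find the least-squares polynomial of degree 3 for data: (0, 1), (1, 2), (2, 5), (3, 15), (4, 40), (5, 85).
41/42 + (631/252)x + (-29/12)x² + (19/18)x³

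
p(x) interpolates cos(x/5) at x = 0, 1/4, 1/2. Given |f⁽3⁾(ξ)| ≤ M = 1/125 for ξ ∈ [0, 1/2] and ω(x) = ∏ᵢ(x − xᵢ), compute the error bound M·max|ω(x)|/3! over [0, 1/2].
sqrt(3)/216000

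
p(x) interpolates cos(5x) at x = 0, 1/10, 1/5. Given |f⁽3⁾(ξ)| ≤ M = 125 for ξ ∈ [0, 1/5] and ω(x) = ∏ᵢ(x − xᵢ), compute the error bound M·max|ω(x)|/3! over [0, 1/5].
sqrt(3)/216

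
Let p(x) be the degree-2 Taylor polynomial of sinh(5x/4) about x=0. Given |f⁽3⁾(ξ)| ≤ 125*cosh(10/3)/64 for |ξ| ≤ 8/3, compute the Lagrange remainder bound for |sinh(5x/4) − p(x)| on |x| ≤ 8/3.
500*cosh(10/3)/81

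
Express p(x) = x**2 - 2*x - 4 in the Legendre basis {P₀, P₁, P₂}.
(-11/3)P₀ + (-2)P₁ + (2/3)P₂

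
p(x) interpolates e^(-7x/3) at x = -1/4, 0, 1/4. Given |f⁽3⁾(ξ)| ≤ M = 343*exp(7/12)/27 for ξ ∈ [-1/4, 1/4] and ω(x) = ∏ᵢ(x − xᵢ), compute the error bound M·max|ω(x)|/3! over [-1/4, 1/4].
343*sqrt(3)*exp(7/12)/46656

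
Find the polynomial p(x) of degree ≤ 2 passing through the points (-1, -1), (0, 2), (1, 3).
-x**2 + 2*x + 2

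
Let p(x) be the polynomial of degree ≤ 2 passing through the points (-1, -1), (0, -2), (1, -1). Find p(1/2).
-7/4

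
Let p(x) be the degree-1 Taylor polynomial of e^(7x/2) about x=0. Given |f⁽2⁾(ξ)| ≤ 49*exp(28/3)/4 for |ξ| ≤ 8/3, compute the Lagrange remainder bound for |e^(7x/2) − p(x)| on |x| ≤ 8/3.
392*exp(28/3)/9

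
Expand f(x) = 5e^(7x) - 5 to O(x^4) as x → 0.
35*x + 245*x**2/2 + 1715*x**3/6 + O(x**4)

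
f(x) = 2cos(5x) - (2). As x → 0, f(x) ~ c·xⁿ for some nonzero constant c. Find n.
2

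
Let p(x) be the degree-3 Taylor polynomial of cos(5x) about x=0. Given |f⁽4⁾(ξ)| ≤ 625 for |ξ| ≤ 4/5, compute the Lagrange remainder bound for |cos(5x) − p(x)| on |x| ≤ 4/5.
32/3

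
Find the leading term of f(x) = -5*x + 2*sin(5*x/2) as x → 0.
-125*x**3/24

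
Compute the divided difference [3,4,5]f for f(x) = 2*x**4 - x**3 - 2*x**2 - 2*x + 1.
180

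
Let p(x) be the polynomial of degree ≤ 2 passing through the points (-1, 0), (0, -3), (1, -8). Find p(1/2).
-21/4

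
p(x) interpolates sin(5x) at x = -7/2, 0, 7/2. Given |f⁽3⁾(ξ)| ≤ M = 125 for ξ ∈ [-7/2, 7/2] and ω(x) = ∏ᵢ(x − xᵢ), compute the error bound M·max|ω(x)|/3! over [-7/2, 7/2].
42875*sqrt(3)/216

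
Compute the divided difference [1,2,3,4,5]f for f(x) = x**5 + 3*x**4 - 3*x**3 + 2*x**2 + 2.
18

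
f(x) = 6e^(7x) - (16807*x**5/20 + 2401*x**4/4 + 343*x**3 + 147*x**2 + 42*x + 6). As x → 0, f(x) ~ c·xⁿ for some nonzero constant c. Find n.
6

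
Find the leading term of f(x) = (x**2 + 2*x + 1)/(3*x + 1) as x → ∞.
x/3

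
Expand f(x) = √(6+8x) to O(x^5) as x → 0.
sqrt(6) + 2*sqrt(6)*x/3 - 2*sqrt(6)*x**2/9 + 4*sqrt(6)*x**3/27 - 10*sqrt(6)*x**4/81 + O(x**5)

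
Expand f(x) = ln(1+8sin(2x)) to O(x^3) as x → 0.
16*x - 128*x**2 + O(x**3)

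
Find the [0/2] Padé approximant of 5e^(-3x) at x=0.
5/(9*x**2/2 + 3*x + 1)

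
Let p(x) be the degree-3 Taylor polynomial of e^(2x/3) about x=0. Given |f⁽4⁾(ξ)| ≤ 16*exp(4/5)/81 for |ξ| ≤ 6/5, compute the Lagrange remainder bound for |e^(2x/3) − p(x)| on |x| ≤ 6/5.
32*exp(4/5)/1875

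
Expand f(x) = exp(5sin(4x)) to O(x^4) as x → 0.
1 + 20*x + 200*x**2 + 1280*x**3 + O(x**4)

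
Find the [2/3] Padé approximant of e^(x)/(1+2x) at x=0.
(13*x**2/148 + 94*x/185 + 1)/(353*x**3/2220 - 669*x**2/740 + 279*x/185 + 1)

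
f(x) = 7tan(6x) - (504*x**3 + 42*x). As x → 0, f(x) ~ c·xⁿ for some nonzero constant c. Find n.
5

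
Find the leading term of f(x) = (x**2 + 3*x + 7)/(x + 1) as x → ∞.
x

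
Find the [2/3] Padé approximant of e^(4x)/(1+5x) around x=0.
(356*x**2/245 + 502*x/245 + 1)/(4556*x**3/735 - 2082*x**2/245 + 747*x/245 + 1)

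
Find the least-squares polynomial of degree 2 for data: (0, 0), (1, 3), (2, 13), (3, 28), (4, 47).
-11/35 + (93/70)x + (37/14)x²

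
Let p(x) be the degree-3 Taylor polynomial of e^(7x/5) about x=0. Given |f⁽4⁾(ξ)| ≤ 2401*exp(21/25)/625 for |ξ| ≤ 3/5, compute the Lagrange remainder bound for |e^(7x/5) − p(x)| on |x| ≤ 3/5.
64827*exp(21/25)/3125000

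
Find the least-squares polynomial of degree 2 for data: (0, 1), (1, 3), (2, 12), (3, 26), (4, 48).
36/35 + (-81/70)x + (45/14)x²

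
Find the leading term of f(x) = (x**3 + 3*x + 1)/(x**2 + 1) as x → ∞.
x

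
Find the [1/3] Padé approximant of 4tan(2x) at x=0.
8*x/(1 - 4*x**2/3)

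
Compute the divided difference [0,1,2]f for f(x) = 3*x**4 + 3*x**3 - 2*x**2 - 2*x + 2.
28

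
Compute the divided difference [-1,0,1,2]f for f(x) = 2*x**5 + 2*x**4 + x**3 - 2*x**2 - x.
15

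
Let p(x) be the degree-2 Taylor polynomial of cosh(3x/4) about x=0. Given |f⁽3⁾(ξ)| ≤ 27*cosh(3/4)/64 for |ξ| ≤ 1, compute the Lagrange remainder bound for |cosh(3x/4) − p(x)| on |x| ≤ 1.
9*cosh(3/4)/128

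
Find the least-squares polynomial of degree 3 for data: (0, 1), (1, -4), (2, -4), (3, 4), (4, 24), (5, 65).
101/126 + (-3203/756)x + (-215/252)x² + (23/27)x³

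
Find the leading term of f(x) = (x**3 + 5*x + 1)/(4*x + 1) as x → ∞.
x**2/4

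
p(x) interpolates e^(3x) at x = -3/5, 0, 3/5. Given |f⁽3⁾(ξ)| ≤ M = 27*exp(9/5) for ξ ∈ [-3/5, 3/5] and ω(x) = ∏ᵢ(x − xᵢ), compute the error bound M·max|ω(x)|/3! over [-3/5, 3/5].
27*sqrt(3)*exp(9/5)/125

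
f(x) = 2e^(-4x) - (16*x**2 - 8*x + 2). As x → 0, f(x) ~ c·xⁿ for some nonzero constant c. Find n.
3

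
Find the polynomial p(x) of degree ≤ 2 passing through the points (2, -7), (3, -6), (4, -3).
x**2 - 4*x - 3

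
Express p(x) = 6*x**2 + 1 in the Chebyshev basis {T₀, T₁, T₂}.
(4)T₀ + (3)T₂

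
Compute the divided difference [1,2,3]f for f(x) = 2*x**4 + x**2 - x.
51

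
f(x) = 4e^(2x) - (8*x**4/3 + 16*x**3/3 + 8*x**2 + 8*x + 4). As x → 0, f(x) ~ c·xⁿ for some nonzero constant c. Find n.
5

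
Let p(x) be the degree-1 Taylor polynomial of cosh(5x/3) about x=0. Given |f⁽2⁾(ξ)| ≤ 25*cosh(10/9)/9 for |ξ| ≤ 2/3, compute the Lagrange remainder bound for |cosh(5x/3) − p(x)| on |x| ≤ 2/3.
50*cosh(10/9)/81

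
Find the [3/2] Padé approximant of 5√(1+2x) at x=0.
(5*x**3/4 + 45*x**2/4 + 15*x + 5)/(3*x**2/4 + 2*x + 1)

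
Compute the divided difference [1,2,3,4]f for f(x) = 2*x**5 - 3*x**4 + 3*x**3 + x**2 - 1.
103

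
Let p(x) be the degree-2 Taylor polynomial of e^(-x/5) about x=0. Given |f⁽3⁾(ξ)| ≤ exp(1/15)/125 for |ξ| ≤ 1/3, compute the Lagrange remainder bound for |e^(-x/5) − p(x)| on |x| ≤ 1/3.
exp(1/15)/20250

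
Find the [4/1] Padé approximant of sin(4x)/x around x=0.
128*x**4/15 - 32*x**2/3 + 4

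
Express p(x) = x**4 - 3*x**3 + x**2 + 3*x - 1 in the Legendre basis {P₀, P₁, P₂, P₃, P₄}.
(-7/15)P₀ + (6/5)P₁ + (26/21)P₂ + (-6/5)P₃ + (8/35)P₄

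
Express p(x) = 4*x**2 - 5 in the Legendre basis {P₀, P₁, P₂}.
(-11/3)P₀ + (8/3)P₂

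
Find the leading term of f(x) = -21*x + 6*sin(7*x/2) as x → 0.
-343*x**3/8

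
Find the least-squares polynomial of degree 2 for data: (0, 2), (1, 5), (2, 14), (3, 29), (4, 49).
67/35 + (13/35)x + (20/7)x²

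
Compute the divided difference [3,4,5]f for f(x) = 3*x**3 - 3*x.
36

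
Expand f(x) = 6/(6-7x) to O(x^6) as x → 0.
1 + 7*x/6 + 49*x**2/36 + 343*x**3/216 + 2401*x**4/1296 + 16807*x**5/7776 + O(x**6)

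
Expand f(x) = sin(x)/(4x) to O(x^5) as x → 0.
1/4 - x**2/24 + x**4/480 + O(x**5)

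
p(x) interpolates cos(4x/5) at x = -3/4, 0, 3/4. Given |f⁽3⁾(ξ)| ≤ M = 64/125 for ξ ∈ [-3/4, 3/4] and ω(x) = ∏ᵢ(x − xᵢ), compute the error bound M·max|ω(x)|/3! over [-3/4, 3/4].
sqrt(3)/125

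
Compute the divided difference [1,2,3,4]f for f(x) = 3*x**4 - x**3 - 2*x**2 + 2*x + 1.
29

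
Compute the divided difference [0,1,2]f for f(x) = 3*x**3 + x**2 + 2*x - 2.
10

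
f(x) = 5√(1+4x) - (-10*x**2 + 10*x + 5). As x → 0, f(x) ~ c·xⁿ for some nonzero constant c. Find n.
3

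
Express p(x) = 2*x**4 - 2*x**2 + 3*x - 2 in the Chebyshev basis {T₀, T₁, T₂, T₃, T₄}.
(-9/4)T₀ + (3)T₁ + (1/4)T₄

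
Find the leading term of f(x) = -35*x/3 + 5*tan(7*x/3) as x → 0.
1715*x**3/81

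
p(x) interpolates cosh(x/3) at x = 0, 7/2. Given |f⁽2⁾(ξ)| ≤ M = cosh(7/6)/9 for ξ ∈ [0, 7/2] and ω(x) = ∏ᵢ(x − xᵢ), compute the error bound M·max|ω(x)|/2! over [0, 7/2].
49*cosh(7/6)/288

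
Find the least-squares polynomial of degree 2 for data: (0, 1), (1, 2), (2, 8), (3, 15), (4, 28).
34/35 + (-31/70)x + (25/14)x²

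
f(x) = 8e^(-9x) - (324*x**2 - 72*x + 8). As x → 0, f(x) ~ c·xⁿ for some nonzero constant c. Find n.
3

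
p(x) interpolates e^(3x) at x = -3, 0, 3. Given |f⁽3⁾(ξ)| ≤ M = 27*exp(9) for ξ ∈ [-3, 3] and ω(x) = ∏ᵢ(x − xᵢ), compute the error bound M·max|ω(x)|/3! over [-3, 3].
27*sqrt(3)*exp(9)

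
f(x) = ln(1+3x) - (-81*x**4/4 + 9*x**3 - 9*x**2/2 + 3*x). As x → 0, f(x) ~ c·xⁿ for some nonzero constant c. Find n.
5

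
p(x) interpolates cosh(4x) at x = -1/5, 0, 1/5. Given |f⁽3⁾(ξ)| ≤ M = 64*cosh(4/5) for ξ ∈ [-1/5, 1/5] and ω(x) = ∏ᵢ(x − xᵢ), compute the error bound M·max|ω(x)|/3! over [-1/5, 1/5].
64*sqrt(3)*cosh(4/5)/3375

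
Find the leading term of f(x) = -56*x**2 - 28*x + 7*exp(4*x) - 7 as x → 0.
224*x**3/3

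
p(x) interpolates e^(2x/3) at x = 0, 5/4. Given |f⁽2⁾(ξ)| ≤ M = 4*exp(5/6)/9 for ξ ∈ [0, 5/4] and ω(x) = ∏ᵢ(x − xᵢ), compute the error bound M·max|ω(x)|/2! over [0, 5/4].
25*exp(5/6)/288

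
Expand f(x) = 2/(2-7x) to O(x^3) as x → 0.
1 + 7*x/2 + 49*x**2/4 + O(x**3)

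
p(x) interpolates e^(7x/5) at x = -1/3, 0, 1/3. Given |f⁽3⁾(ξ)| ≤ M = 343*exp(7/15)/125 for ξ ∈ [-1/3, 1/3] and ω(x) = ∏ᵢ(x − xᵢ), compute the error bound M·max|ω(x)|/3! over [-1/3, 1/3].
343*sqrt(3)*exp(7/15)/91125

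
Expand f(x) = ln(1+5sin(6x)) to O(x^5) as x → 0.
30*x - 450*x**2 + 8820*x**3 - 197100*x**4 + O(x**5)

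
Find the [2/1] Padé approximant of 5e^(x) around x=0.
(5*x**2/6 + 10*x/3 + 5)/(1 - x/3)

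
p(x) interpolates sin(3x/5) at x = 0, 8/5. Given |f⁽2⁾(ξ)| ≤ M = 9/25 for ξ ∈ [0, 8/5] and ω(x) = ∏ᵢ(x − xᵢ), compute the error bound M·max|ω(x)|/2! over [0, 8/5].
72/625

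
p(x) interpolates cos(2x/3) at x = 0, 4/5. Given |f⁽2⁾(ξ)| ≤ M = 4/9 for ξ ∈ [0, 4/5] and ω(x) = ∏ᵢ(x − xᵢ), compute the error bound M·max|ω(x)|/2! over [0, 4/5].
8/225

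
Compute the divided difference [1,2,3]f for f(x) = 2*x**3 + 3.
12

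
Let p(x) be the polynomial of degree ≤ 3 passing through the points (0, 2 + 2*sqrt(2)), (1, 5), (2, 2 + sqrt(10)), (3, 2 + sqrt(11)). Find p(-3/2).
-535/16 - 35*sqrt(11)/16 + 105*sqrt(2)/8 + 135*sqrt(10)/16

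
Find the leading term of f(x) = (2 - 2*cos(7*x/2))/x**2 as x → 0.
49/4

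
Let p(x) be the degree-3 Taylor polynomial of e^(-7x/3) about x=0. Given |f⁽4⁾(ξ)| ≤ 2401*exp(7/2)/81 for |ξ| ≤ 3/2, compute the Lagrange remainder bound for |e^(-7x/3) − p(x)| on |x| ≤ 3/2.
2401*exp(7/2)/384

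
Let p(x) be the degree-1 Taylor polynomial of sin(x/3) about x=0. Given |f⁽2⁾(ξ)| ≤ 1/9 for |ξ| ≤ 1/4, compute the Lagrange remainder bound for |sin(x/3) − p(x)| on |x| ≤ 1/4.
1/288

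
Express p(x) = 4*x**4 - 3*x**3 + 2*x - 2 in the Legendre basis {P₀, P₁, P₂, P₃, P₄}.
(-6/5)P₀ + (1/5)P₁ + (16/7)P₂ + (-6/5)P₃ + (32/35)P₄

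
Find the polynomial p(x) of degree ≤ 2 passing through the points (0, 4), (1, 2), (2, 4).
2*x**2 - 4*x + 4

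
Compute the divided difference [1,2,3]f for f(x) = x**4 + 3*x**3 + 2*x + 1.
43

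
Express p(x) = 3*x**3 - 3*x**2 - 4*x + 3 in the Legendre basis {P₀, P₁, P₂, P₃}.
(2)P₀ + (-11/5)P₁ + (-2)P₂ + (6/5)P₃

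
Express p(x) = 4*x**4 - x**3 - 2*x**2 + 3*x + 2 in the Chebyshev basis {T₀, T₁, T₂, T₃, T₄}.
(5/2)T₀ + (9/4)T₁ + T₂ + (-1/4)T₃ + (1/2)T₄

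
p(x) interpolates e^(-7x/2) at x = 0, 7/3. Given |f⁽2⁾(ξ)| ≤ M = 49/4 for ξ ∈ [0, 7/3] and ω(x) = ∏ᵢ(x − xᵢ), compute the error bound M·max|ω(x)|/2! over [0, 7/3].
2401/288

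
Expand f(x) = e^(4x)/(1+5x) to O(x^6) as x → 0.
1 - x + 13*x**2 - 163*x**3/3 + 847*x**4/3 - 21047*x**5/15 + O(x**6)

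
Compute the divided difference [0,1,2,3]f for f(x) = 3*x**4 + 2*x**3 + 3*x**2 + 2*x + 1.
20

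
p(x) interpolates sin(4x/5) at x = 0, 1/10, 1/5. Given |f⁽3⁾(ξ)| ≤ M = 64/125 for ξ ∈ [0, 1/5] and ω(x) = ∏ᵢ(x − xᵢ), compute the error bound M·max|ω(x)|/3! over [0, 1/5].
8*sqrt(3)/421875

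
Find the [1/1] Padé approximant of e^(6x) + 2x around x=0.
(23*x/4 + 1)/(1 - 9*x/4)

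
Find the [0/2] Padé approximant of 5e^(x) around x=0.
5/(x**2/2 - x + 1)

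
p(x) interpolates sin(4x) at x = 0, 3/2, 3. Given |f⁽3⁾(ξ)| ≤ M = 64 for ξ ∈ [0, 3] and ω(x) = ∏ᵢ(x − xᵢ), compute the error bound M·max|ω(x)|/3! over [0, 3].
8*sqrt(3)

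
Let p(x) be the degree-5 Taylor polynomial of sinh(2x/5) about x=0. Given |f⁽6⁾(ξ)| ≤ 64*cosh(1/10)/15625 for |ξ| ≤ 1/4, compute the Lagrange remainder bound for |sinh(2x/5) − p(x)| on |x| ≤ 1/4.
cosh(1/10)/720000000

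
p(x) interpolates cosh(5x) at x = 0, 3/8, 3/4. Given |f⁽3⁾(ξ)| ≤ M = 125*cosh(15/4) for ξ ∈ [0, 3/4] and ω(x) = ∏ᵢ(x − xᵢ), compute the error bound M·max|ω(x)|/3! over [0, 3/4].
125*sqrt(3)*cosh(15/4)/512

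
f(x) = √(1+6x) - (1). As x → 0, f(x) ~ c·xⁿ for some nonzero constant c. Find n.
1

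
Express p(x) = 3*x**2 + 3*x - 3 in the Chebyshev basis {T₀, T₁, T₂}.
(-3/2)T₀ + (3)T₁ + (3/2)T₂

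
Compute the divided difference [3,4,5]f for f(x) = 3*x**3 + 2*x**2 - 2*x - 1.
38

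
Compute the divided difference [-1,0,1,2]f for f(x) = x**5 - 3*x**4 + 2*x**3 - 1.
1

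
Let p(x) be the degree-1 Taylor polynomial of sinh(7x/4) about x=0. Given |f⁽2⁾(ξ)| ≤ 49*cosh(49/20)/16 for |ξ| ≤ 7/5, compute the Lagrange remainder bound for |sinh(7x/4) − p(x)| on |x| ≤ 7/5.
2401*cosh(49/20)/800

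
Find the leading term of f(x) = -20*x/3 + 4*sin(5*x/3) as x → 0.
-250*x**3/81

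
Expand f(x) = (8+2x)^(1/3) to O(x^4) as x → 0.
2 + x/6 - x**2/72 + 5*x**3/2592 + O(x**4)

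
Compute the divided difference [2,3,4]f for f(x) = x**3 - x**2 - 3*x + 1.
8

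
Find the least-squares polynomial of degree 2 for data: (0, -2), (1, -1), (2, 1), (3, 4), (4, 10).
-64/35 + (-17/70)x + (11/14)x²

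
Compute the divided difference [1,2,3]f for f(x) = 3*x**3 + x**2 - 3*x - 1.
19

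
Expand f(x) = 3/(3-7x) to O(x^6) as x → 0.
1 + 7*x/3 + 49*x**2/9 + 343*x**3/27 + 2401*x**4/81 + 16807*x**5/243 + O(x**6)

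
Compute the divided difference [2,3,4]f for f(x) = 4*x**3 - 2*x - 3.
36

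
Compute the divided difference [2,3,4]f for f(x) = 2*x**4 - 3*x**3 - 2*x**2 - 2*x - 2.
81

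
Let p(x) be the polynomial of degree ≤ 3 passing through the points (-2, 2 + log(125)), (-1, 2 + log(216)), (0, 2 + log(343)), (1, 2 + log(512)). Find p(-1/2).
2 + log(42*2**(1/8)*21**(11/16)*5**(13/16)/5)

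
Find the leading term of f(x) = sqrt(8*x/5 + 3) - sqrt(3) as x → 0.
4*sqrt(3)*x/15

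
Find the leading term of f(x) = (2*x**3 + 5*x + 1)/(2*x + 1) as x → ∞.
x**2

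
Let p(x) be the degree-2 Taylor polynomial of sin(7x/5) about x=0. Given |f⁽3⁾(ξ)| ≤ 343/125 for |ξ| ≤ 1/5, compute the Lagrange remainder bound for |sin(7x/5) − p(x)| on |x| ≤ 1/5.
343/93750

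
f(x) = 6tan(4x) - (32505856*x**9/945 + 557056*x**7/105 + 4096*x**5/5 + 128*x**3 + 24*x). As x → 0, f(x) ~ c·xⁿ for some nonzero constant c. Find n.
11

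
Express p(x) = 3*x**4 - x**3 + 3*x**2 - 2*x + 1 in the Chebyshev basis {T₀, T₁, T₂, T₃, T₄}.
(29/8)T₀ + (-11/4)T₁ + (3)T₂ + (-1/4)T₃ + (3/8)T₄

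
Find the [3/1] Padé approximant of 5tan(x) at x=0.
5*x*(x**2 + 3)/3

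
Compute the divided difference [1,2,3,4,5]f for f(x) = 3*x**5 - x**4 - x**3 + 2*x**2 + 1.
44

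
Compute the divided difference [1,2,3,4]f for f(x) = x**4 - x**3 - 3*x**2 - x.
9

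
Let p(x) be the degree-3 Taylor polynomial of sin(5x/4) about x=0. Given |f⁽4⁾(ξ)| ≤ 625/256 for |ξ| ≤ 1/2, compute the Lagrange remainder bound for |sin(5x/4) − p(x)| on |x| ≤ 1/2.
625/98304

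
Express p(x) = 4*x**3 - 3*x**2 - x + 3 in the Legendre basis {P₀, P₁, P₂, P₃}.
(2)P₀ + (7/5)P₁ + (-2)P₂ + (8/5)P₃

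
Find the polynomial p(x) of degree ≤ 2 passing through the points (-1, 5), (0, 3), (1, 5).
2*x**2 + 3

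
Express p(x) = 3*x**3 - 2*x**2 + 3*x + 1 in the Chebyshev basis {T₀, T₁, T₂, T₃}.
(21/4)T₁ - T₂ + (3/4)T₃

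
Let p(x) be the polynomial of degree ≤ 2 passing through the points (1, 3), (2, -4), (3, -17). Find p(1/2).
17/4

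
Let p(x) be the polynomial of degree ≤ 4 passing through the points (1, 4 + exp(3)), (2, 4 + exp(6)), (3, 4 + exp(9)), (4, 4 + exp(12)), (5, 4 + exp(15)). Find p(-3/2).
-1365*exp(12)/32 - 2145*exp(6)/32 + 4 + 3003*exp(3)/128 + 5005*exp(9)/64 + 1155*exp(15)/128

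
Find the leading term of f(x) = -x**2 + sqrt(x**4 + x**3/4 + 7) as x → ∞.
x/8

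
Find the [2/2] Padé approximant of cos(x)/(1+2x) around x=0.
(-43*x**2/84 + x/21 + 1)/(x**2/12 + 43*x/21 + 1)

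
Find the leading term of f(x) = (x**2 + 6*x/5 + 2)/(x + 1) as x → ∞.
x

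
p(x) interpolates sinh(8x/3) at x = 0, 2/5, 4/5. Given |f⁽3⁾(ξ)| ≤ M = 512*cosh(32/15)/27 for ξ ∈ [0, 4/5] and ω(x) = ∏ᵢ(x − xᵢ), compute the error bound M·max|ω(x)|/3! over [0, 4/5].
4096*sqrt(3)*cosh(32/15)/91125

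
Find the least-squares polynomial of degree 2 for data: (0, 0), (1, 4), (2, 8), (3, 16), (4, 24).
4/35 + (18/7)x + (6/7)x²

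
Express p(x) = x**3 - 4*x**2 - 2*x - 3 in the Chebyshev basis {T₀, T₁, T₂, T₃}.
(-5)T₀ + (-5/4)T₁ + (-2)T₂ + (1/4)T₃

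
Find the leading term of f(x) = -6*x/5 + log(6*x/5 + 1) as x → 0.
-18*x**2/25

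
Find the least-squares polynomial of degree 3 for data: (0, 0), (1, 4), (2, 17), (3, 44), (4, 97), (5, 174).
1/6 + (29/36)x + (5/3)x² + (37/36)x³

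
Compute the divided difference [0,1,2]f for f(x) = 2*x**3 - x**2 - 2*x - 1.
5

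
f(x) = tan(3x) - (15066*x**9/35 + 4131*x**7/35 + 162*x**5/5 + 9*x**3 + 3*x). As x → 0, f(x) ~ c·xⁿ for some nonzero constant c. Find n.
11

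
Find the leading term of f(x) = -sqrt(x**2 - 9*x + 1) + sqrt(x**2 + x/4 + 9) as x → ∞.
37/8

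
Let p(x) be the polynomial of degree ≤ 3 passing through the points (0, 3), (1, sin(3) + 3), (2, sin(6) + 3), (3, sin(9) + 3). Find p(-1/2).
21*sin(6)/16 - 35*sin(3)/16 - 5*sin(9)/16 + 3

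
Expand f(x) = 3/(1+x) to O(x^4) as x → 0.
3 - 3*x + 3*x**2 - 3*x**3 + O(x**4)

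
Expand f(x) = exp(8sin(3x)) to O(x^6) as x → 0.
1 + 24*x + 288*x**2 + 2268*x**3 + 12960*x**4 + 280017*x**5/5 + O(x**6)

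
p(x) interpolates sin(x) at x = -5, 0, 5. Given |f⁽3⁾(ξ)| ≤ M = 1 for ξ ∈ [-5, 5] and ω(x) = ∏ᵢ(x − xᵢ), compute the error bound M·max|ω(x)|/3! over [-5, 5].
125*sqrt(3)/27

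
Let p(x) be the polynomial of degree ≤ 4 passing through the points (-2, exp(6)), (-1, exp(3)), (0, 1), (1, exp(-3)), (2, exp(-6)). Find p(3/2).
((-5*exp(6) - 70 + 28*exp(3))*exp(6) + 35 + 140*exp(3))*exp(-6)/128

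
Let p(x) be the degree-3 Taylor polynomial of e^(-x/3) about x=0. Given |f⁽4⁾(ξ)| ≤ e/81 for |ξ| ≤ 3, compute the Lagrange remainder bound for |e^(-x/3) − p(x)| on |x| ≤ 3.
e/24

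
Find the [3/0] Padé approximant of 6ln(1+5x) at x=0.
5*x*(50*x**2 - 15*x + 6)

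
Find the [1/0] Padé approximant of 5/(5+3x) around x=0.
1 - 3*x/5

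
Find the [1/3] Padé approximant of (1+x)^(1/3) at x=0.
(5*x/6 + 1)/(x**3/81 - x**2/18 + x/2 + 1)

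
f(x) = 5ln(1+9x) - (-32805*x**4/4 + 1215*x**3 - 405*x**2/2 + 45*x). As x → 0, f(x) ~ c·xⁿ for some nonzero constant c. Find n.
5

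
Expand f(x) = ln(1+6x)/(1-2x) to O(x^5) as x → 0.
6*x - 6*x**2 + 60*x**3 - 204*x**4 + O(x**5)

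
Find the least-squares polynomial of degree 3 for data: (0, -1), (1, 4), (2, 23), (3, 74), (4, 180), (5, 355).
-115/126 + (3079/756)x + (-629/252)x² + (86/27)x³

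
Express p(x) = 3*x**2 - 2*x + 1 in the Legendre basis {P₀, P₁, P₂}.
(2)P₀ + (-2)P₁ + (2)P₂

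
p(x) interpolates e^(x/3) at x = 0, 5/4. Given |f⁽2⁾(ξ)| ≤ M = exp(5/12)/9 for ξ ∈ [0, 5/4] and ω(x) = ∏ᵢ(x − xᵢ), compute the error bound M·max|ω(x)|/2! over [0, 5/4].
25*exp(5/12)/1152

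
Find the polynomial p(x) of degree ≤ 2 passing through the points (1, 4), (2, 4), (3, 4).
4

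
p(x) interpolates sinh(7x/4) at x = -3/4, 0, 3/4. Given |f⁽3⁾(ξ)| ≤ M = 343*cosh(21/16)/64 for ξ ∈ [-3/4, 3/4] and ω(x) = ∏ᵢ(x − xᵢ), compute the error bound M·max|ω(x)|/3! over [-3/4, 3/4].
343*sqrt(3)*cosh(21/16)/4096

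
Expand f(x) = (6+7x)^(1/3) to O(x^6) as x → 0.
6**(1/3) + 7*6**(1/3)*x/18 - 49*6**(1/3)*x**2/324 + 1715*6**(1/3)*x**3/17496 - 12005*6**(1/3)*x**4/157464 + 184877*6**(1/3)*x**5/2834352 + O(x**6)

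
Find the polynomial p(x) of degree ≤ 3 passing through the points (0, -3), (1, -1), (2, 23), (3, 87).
3*x**3 + 2*x**2 - 3*x - 3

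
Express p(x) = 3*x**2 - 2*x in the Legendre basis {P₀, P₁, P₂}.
P₀ + (-2)P₁ + (2)P₂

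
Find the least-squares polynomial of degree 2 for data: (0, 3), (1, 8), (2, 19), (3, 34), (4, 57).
109/35 + (69/35)x + (20/7)x²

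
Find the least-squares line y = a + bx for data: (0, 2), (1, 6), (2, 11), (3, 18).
a = 13/10, b = 53/10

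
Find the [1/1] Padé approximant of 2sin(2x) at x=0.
4*x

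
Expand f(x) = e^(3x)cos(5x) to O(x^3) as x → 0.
1 + 3*x - 8*x**2 + O(x**3)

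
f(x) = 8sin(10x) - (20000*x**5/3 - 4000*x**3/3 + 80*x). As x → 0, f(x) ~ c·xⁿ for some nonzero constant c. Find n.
7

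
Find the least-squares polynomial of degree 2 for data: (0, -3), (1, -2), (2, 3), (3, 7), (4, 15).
-22/7 + (11/14)x + (13/14)x²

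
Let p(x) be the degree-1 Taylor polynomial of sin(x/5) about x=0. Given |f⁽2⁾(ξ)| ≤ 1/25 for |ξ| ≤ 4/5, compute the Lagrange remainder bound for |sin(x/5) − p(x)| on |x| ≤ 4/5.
8/625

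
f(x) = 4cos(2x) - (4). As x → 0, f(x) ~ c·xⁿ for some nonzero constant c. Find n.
2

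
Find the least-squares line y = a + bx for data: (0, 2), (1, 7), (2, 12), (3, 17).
a = 2, b = 5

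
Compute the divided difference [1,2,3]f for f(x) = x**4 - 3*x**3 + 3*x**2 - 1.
10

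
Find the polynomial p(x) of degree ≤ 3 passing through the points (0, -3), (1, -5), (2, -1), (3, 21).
2*x**3 - 3*x**2 - x - 3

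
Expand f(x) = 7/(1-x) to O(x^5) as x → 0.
7 + 7*x + 7*x**2 + 7*x**3 + 7*x**4 + O(x**5)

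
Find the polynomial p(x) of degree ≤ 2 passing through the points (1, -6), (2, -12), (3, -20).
-x**2 - 3*x - 2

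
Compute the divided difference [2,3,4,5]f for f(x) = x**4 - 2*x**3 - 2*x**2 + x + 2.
12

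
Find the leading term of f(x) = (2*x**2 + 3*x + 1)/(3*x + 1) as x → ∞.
2*x/3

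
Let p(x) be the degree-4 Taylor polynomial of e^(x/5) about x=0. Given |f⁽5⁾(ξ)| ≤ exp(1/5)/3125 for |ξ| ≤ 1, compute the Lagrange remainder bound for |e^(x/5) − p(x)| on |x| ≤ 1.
exp(1/5)/375000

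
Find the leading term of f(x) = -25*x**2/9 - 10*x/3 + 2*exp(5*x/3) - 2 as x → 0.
125*x**3/81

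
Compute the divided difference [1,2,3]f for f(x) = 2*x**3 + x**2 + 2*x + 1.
13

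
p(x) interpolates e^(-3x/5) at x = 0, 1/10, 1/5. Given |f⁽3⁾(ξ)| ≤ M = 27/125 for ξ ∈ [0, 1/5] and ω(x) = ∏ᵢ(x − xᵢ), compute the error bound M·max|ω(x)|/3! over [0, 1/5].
sqrt(3)/125000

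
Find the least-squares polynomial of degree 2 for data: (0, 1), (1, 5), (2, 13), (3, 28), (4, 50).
47/35 + (-13/70)x + (43/14)x²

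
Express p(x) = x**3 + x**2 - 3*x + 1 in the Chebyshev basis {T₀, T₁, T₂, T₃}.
(3/2)T₀ + (-9/4)T₁ + (1/2)T₂ + (1/4)T₃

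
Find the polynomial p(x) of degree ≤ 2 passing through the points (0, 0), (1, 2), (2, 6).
x**2 + x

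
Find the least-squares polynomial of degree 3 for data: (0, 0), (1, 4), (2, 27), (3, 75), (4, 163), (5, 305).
-41/126 + (179/108)x + (425/252)x² + (55/27)x³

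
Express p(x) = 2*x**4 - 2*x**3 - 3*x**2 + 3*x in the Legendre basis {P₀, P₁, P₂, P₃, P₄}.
(-3/5)P₀ + (9/5)P₁ + (-6/7)P₂ + (-4/5)P₃ + (16/35)P₄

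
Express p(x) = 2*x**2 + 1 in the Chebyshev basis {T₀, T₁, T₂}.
(2)T₀ + T₂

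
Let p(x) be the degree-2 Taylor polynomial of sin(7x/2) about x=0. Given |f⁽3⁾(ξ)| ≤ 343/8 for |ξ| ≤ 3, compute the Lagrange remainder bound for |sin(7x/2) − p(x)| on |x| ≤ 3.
3087/16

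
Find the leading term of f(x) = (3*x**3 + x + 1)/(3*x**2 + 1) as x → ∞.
x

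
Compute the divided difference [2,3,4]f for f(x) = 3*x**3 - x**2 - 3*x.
26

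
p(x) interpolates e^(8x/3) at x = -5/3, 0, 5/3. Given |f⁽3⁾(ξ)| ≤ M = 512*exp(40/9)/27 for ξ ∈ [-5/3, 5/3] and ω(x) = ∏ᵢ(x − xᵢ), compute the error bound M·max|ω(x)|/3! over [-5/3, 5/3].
64000*sqrt(3)*exp(40/9)/19683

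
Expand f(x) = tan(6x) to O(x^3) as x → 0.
6*x + O(x**3)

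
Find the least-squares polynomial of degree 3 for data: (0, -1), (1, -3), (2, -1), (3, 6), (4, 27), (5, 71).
-83/63 + (229/189)x + (-379/126)x² + (61/54)x³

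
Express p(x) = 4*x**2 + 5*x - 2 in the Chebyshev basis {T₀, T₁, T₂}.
(5)T₁ + (2)T₂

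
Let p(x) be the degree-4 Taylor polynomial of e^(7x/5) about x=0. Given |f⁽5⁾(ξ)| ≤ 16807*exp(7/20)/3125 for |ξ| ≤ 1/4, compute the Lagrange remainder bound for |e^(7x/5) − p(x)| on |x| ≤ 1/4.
16807*exp(7/20)/384000000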